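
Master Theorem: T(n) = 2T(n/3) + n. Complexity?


a=2, b=3, c=1. log_3(2)=0.631 < c=1. Case 3: O(n^c) = O(n)
Complexity: O(n)


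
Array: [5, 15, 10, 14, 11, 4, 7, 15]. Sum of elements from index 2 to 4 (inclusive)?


Prefix sums: [0, 5, 20, 30, 44, 55, 59, 66, 81]
Sum[2..4] = prefix[5] - prefix[2] = 55 - 20 = 35


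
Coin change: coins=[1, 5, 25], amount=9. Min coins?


dp[0]=0; dp[i]=1+min(dp[i-c] for c in coins)
...dp[4]=4, dp[5]=1, dp[6]=2, dp[7]=3, dp[8]=4, dp[9]=5
Minimum coins for 9 = 5


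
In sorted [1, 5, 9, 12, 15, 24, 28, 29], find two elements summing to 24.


Two pointers: lo=0, hi=7
Found pair: (9, 15) summing to 24


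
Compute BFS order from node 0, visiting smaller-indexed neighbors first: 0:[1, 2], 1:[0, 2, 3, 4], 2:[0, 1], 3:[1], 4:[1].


BFS queue: start with [0]
Visit order: [0, 1, 2, 3, 4]


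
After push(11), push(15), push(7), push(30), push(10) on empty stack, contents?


push(11) -> [11]
push(15) -> [11, 15]
push(7) -> [11, 15, 7]
push(30) -> [11, 15, 7, 30]
push(10) -> [11, 15, 7, 30, 10]
Final stack (bottom to top): [11, 15, 7, 30, 10]


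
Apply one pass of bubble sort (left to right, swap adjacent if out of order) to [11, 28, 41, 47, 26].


After one pass: [11, 28, 41, 26, 47]


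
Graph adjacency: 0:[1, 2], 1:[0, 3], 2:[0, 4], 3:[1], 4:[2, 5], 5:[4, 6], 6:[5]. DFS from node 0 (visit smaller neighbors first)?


DFS stack-based: start with [0]
Visit order: [0, 1, 3, 2, 4, 5, 6]


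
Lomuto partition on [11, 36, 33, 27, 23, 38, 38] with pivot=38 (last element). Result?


Elements <= 38 go left of pivot.
Result: [11, 36, 33, 27, 23, 38, 38], pivot at index 6


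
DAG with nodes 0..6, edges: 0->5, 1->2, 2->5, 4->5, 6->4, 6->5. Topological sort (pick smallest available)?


Kahn's algorithm, process smallest node first
Order: [0, 1, 2, 3, 6, 4, 5]


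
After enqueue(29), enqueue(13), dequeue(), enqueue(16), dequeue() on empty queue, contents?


enqueue(29) -> [29]
enqueue(13) -> [29, 13]
dequeue() returns 29 -> [13]
enqueue(16) -> [13, 16]
dequeue() returns 13 -> [16]
Final queue (front to back): [16]


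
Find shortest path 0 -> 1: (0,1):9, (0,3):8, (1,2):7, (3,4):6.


Dijkstra from 0:
Distances: {0: 0, 1: 9, 2: 16, 3: 8, 4: 14}
Shortest distance to 1 = 9, path = [0, 1]


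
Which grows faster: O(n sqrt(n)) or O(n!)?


n^1.5 grows slower than factorial
O(n sqrt(n)) is asymptotically smaller; O(n!) grows faster


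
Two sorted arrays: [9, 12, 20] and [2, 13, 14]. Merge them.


Compare heads, take smaller each step.
Merged: [2, 9, 12, 13, 14, 20]


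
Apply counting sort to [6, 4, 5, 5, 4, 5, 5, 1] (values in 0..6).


Count array: [0, 1, 0, 0, 2, 4, 1]
Reconstruct: [1, 4, 4, 5, 5, 5, 5, 6]


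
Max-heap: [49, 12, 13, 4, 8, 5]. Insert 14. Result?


Append 14: [49, 12, 13, 4, 8, 5, 14]
Bubble up: swap idx 6(14) with idx 2(13)
Result: [49, 12, 14, 4, 8, 5, 13]


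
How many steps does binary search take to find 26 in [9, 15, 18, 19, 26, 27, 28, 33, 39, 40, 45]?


Search for 26:
[0,10] mid=5 arr[5]=27
[0,4] mid=2 arr[2]=18
[3,4] mid=3 arr[3]=19
[4,4] mid=4 arr[4]=26
Total: 4 comparisons


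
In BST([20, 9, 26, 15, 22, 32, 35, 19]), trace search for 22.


BST root = 20
Search for 22: compare at each node
Path: [20, 26, 22]


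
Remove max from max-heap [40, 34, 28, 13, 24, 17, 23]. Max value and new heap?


Max = 40
Replace root with last, heapify down
Resulting heap: [34, 24, 28, 13, 23, 17]


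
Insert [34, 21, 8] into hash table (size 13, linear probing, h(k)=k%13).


Insertions: 34->slot 8; 21->slot 9; 8->slot 10
Table: [None, None, None, None, None, None, None, None, 34, 21, 8, None, None]


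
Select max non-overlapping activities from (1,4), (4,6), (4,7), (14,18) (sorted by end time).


Greedy: pick earliest-ending, then skip overlaps.
Selected (3 activities): [(1, 4), (4, 6), (14, 18)]


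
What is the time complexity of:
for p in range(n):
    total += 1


Per nesting level: O(n) = O(n)
Complexity: O(n)


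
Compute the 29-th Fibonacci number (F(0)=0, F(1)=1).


F(n)=F(n-1)+F(n-2)
...F(27)=196418, F(28)=317811, F(29)=514229


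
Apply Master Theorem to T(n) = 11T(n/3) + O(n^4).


a=11, b=3, c=4. log_3(11)=2.183 < c=4. Case 3: O(n^c) = O(n^4)
Complexity: O(n^4)


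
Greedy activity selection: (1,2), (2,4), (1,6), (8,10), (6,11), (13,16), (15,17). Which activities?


Greedy: pick earliest-ending, then skip overlaps.
Selected (4 activities): [(1, 2), (2, 4), (8, 10), (13, 16)]


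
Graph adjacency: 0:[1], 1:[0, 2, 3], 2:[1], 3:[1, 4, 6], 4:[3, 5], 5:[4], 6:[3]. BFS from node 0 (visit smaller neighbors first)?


BFS queue: start with [0]
Visit order: [0, 1, 2, 3, 4, 6, 5]


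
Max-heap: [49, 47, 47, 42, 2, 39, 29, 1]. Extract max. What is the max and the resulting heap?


Max = 49
Replace root with last, heapify down
Resulting heap: [47, 42, 47, 1, 2, 39, 29]


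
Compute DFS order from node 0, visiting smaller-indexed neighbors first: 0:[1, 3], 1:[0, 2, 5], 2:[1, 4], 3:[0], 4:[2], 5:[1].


DFS stack-based: start with [0]
Visit order: [0, 1, 2, 4, 5, 3]


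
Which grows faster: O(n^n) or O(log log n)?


double-logarithmic grows slower than n^n
O(log log n) is asymptotically smaller; O(n^n) grows faster


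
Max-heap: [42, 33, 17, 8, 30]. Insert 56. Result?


Append 56: [42, 33, 17, 8, 30, 56]
Bubble up: swap idx 5(56) with idx 2(17); swap idx 2(56) with idx 0(42)
Result: [56, 33, 42, 8, 30, 17]


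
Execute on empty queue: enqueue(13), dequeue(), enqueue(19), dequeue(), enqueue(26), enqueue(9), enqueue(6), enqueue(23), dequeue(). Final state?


enqueue(13) -> [13]
dequeue() returns 13 -> []
enqueue(19) -> [19]
dequeue() returns 19 -> []
enqueue(26) -> [26]
enqueue(9) -> [26, 9]
enqueue(6) -> [26, 9, 6]
enqueue(23) -> [26, 9, 6, 23]
dequeue() returns 26 -> [9, 6, 23]
Final queue (front to back): [9, 6, 23]


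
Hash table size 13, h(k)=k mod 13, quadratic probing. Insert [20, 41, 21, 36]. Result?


Insertions: 20->slot 7; 41->slot 2; 21->slot 8; 36->slot 10
Table: [None, None, 41, None, None, None, None, 20, 21, None, 36, None, None]


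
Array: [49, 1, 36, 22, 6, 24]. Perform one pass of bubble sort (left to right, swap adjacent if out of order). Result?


After one pass: [1, 36, 22, 6, 24, 49]


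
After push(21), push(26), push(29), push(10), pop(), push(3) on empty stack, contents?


push(21) -> [21]
push(26) -> [21, 26]
push(29) -> [21, 26, 29]
push(10) -> [21, 26, 29, 10]
pop() returns 10 -> [21, 26, 29]
push(3) -> [21, 26, 29, 3]
Final stack (bottom to top): [21, 26, 29, 3]


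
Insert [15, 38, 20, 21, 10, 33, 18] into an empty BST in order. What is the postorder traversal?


Root = 15; build tree by BST insertion.
Postorder traversal: [10, 18, 33, 21, 20, 38, 15]


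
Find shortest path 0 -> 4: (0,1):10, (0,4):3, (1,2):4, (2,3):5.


Dijkstra from 0:
Distances: {0: 0, 1: 10, 2: 14, 3: 19, 4: 3}
Shortest distance to 4 = 3, path = [0, 4]


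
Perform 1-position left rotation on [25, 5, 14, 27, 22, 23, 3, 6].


Left rotate by 1: [5, 14, 27, 22, 23, 3, 6, 25]


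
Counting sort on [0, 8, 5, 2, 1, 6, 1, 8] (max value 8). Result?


Count array: [1, 2, 1, 0, 0, 1, 1, 0, 2]
Reconstruct: [0, 1, 1, 2, 5, 6, 8, 8]


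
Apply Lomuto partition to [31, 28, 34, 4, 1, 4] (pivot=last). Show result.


Elements <= 4 go left of pivot.
Result: [4, 1, 4, 31, 28, 34], pivot at index 2


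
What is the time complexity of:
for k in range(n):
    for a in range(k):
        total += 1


Per nesting level: O(n) * O(n) [triangular over k] = O(n^2)
Complexity: O(n^2)


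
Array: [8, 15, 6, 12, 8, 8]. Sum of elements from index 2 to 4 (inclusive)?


Prefix sums: [0, 8, 23, 29, 41, 49, 57]
Sum[2..4] = prefix[5] - prefix[2] = 49 - 23 = 26


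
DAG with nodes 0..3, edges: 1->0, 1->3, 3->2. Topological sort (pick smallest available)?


Kahn's algorithm, process smallest node first
Order: [1, 0, 3, 2]


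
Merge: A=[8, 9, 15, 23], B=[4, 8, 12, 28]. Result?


Compare heads, take smaller each step.
Merged: [4, 8, 8, 9, 12, 15, 23, 28]


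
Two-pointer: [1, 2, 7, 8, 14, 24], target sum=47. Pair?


Two pointers: lo=0, hi=5
No pair sums to 47


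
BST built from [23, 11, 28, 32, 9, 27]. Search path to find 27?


BST root = 23
Search for 27: compare at each node
Path: [23, 28, 27]


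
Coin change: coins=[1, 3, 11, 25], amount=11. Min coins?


dp[0]=0; dp[i]=1+min(dp[i-c] for c in coins)
...dp[6]=2, dp[7]=3, dp[8]=4, dp[9]=3, dp[10]=4, dp[11]=1
Minimum coins for 11 = 1


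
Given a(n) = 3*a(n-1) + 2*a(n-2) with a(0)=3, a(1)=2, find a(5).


Build bottom-up:
...a(3)=40, a(4)=144, a(5)=3*144+2*40=512


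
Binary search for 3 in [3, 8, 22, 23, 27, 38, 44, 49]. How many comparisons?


Search for 3:
[0,7] mid=3 arr[3]=23
[0,2] mid=1 arr[1]=8
[0,0] mid=0 arr[0]=3
Total: 3 comparisons


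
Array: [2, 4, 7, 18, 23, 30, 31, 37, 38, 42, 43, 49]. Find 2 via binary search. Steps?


Search for 2:
[0,11] mid=5 arr[5]=30
[0,4] mid=2 arr[2]=7
[0,1] mid=0 arr[0]=2
Total: 3 comparisons


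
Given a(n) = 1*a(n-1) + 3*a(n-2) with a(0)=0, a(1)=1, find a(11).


Build bottom-up:
...a(9)=508, a(10)=1159, a(11)=1*1159+3*508=2683


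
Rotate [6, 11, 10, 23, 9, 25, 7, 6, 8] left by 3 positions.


Left rotate by 3: [23, 9, 25, 7, 6, 8, 6, 11, 10]


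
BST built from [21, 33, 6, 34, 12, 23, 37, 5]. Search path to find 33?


BST root = 21
Search for 33: compare at each node
Path: [21, 33]


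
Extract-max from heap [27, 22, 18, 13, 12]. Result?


Max = 27
Replace root with last, heapify down
Resulting heap: [22, 13, 18, 12]


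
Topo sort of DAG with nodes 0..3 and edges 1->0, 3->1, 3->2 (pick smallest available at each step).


Kahn's algorithm, process smallest node first
Order: [3, 1, 0, 2]


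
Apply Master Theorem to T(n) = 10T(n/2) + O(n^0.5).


a=10, b=2, c=0.5. log_2(10)=3.322 > c=0.5. Case 1: O(n^log_b(a)) = O(n^3.322)
Complexity: O(n^3.322)


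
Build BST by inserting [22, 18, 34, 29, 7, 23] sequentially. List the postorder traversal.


Root = 22; build tree by BST insertion.
Postorder traversal: [7, 18, 23, 29, 34, 22]


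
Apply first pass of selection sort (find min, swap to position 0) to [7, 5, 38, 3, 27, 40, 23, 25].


After one pass: [3, 5, 38, 7, 27, 40, 23, 25]


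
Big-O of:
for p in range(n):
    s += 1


Per nesting level: O(n) = O(n)
Complexity: O(n)


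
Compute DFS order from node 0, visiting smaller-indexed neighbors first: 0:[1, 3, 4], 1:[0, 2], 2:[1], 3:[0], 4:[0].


DFS stack-based: start with [0]
Visit order: [0, 1, 2, 3, 4]


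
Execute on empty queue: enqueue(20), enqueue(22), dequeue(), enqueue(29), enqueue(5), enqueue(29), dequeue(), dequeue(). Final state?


enqueue(20) -> [20]
enqueue(22) -> [20, 22]
dequeue() returns 20 -> [22]
enqueue(29) -> [22, 29]
enqueue(5) -> [22, 29, 5]
enqueue(29) -> [22, 29, 5, 29]
dequeue() returns 22 -> [29, 5, 29]
dequeue() returns 29 -> [5, 29]
Final queue (front to back): [5, 29]


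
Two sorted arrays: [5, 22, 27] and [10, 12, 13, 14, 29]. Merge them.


Compare heads, take smaller each step.
Merged: [5, 10, 12, 13, 14, 22, 27, 29]


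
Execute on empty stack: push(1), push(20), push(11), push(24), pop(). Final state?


push(1) -> [1]
push(20) -> [1, 20]
push(11) -> [1, 20, 11]
push(24) -> [1, 20, 11, 24]
pop() returns 24 -> [1, 20, 11]
Final stack (bottom to top): [1, 20, 11]


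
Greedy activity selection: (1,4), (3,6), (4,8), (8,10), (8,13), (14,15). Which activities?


Greedy: pick earliest-ending, then skip overlaps.
Selected (4 activities): [(1, 4), (4, 8), (8, 10), (14, 15)]


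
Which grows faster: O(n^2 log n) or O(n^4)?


n^2 log n grows slower than quartic
O(n^2 log n) is asymptotically smaller; O(n^4) grows faster


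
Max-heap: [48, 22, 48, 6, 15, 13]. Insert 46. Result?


Append 46: [48, 22, 48, 6, 15, 13, 46]
Bubble up: no swaps needed
Result: [48, 22, 48, 6, 15, 13, 46]


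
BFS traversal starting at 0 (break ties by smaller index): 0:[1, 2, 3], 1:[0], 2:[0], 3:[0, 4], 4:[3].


BFS queue: start with [0]
Visit order: [0, 1, 2, 3, 4]


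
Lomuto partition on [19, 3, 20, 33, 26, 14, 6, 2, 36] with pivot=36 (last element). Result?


Elements <= 36 go left of pivot.
Result: [19, 3, 20, 33, 26, 14, 6, 2, 36], pivot at index 8


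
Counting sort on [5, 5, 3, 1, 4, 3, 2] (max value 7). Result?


Count array: [0, 1, 1, 2, 1, 2, 0, 0]
Reconstruct: [1, 2, 3, 3, 4, 5, 5]


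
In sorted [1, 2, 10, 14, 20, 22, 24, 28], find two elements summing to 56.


Two pointers: lo=0, hi=7
No pair sums to 56


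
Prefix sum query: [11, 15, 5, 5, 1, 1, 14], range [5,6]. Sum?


Prefix sums: [0, 11, 26, 31, 36, 37, 38, 52]
Sum[5..6] = prefix[7] - prefix[5] = 52 - 37 = 15


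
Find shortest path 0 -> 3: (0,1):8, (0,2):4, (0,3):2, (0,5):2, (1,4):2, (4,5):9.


Dijkstra from 0:
Distances: {0: 0, 1: 8, 2: 4, 3: 2, 4: 10, 5: 2}
Shortest distance to 3 = 2, path = [0, 3]


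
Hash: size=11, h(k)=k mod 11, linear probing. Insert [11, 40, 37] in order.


Insertions: 11->slot 0; 40->slot 7; 37->slot 4
Table: [11, None, None, None, 37, None, None, 40, None, None, None]


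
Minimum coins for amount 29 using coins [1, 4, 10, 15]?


dp[0]=0; dp[i]=1+min(dp[i-c] for c in coins)
...dp[24]=3, dp[25]=2, dp[26]=3, dp[27]=4, dp[28]=4, dp[29]=3
Minimum coins for 29 = 3


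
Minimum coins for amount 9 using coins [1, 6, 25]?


dp[0]=0; dp[i]=1+min(dp[i-c] for c in coins)
...dp[4]=4, dp[5]=5, dp[6]=1, dp[7]=2, dp[8]=3, dp[9]=4
Minimum coins for 9 = 4


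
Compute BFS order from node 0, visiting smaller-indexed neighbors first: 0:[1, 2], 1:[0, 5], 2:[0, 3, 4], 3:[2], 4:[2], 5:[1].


BFS queue: start with [0]
Visit order: [0, 1, 2, 5, 3, 4]


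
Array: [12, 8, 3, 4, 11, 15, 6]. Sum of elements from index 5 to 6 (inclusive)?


Prefix sums: [0, 12, 20, 23, 27, 38, 53, 59]
Sum[5..6] = prefix[7] - prefix[5] = 59 - 38 = 21


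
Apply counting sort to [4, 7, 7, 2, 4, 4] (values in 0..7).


Count array: [0, 0, 1, 0, 3, 0, 0, 2]
Reconstruct: [2, 4, 4, 4, 7, 7]


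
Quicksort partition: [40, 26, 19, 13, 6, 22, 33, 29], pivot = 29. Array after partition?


Elements <= 29 go left of pivot.
Result: [26, 19, 13, 6, 22, 29, 33, 40], pivot at index 5


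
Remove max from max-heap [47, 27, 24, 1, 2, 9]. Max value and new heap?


Max = 47
Replace root with last, heapify down
Resulting heap: [27, 9, 24, 1, 2]


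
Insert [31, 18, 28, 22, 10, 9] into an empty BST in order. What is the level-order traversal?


Root = 31; build tree by BST insertion.
Level-Order traversal: [31, 18, 10, 28, 9, 22]


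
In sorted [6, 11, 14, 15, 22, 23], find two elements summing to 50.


Two pointers: lo=0, hi=5
No pair sums to 50


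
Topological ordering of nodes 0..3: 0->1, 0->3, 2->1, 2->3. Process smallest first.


Kahn's algorithm, process smallest node first
Order: [0, 2, 1, 3]


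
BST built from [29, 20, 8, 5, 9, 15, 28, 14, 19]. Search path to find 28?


BST root = 29
Search for 28: compare at each node
Path: [29, 20, 28]


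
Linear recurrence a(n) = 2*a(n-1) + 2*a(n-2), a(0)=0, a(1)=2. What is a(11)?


Build bottom-up:
...a(9)=4896, a(10)=13376, a(11)=2*13376+2*4896=36544


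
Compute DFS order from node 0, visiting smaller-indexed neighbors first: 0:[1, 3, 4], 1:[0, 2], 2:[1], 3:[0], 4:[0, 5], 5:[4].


DFS stack-based: start with [0]
Visit order: [0, 1, 2, 3, 4, 5]


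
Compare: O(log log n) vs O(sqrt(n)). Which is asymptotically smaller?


double-logarithmic grows slower than sublinear
O(log log n) is asymptotically smaller; O(sqrt(n)) grows faster


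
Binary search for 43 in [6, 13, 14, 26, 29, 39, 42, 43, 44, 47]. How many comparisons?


Search for 43:
[0,9] mid=4 arr[4]=29
[5,9] mid=7 arr[7]=43
Total: 2 comparisons


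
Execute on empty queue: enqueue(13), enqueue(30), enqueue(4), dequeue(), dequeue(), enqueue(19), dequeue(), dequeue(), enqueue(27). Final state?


enqueue(13) -> [13]
enqueue(30) -> [13, 30]
enqueue(4) -> [13, 30, 4]
dequeue() returns 13 -> [30, 4]
dequeue() returns 30 -> [4]
enqueue(19) -> [4, 19]
dequeue() returns 4 -> [19]
dequeue() returns 19 -> []
enqueue(27) -> [27]
Final queue (front to back): [27]


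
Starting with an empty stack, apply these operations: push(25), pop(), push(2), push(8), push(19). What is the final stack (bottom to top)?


push(25) -> [25]
pop() returns 25 -> []
push(2) -> [2]
push(8) -> [2, 8]
push(19) -> [2, 8, 19]
Final stack (bottom to top): [2, 8, 19]


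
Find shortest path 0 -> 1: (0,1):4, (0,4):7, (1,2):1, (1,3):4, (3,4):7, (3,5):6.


Dijkstra from 0:
Distances: {0: 0, 1: 4, 2: 5, 3: 8, 4: 7, 5: 14}
Shortest distance to 1 = 4, path = [0, 1]


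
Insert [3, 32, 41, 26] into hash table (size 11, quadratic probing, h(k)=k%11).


Insertions: 3->slot 3; 32->slot 10; 41->slot 8; 26->slot 4
Table: [None, None, None, 3, 26, None, None, None, 41, None, 32]


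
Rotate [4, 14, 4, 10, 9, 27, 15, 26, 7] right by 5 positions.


Right rotate by 5: [9, 27, 15, 26, 7, 4, 14, 4, 10]


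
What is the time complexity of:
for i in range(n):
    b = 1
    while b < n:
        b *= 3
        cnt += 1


Per nesting level: O(n) * O(log n) = O(n log n)
Complexity: O(n log n)


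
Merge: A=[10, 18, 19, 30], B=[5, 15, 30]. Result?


Compare heads, take smaller each step.
Merged: [5, 10, 15, 18, 19, 30, 30]


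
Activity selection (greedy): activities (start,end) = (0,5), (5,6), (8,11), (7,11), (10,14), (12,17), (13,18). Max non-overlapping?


Greedy: pick earliest-ending, then skip overlaps.
Selected (4 activities): [(0, 5), (5, 6), (8, 11), (12, 17)]


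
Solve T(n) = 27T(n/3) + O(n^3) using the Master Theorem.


a=27, b=3, c=3. log_3(27)=3 = c=3. Case 2: O(n^c log n) = O(n^3 log n)
Complexity: O(n^3 log n)


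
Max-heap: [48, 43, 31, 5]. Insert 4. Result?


Append 4: [48, 43, 31, 5, 4]
Bubble up: no swaps needed
Result: [48, 43, 31, 5, 4]


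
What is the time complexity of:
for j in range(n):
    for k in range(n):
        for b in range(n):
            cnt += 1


Per nesting level: O(n) * O(n) * O(n) = O(n^3)
Complexity: O(n^3)


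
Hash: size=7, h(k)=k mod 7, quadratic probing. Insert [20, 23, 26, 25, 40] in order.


Insertions: 20->slot 6; 23->slot 2; 26->slot 5; 25->slot 4; 40->slot 0
Table: [40, None, 23, None, 25, 26, 20]


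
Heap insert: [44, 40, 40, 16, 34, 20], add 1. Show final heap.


Append 1: [44, 40, 40, 16, 34, 20, 1]
Bubble up: no swaps needed
Result: [44, 40, 40, 16, 34, 20, 1]


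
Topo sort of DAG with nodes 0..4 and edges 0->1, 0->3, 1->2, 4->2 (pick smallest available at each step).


Kahn's algorithm, process smallest node first
Order: [0, 1, 3, 4, 2]


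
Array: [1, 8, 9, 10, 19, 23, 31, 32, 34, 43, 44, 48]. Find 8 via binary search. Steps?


Search for 8:
[0,11] mid=5 arr[5]=23
[0,4] mid=2 arr[2]=9
[0,1] mid=0 arr[0]=1
[1,1] mid=1 arr[1]=8
Total: 4 comparisons


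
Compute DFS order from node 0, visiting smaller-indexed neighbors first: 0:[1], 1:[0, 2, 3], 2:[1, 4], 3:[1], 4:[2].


DFS stack-based: start with [0]
Visit order: [0, 1, 2, 4, 3]


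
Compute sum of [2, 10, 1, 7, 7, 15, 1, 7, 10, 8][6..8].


Prefix sums: [0, 2, 12, 13, 20, 27, 42, 43, 50, 60, 68]
Sum[6..8] = prefix[9] - prefix[6] = 60 - 42 = 18


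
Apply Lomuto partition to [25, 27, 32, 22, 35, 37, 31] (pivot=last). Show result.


Elements <= 31 go left of pivot.
Result: [25, 27, 22, 31, 35, 37, 32], pivot at index 3


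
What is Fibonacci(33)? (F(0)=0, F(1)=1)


F(n)=F(n-1)+F(n-2)
...F(31)=1346269, F(32)=2178309, F(33)=3524578


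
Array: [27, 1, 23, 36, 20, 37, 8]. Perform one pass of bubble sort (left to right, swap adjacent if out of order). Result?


After one pass: [1, 23, 27, 20, 36, 8, 37]


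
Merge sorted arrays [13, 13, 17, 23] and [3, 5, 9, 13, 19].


Compare heads, take smaller each step.
Merged: [3, 5, 9, 13, 13, 13, 17, 19, 23]


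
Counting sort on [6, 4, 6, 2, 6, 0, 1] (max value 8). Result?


Count array: [1, 1, 1, 0, 1, 0, 3, 0, 0]
Reconstruct: [0, 1, 2, 4, 6, 6, 6]


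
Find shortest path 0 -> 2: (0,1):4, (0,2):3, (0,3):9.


Dijkstra from 0:
Distances: {0: 0, 1: 4, 2: 3, 3: 9}
Shortest distance to 2 = 3, path = [0, 2]


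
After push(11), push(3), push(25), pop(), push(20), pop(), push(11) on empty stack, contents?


push(11) -> [11]
push(3) -> [11, 3]
push(25) -> [11, 3, 25]
pop() returns 25 -> [11, 3]
push(20) -> [11, 3, 20]
pop() returns 20 -> [11, 3]
push(11) -> [11, 3, 11]
Final stack (bottom to top): [11, 3, 11]


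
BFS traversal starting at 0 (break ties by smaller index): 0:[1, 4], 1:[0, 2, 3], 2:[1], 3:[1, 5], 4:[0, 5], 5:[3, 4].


BFS queue: start with [0]
Visit order: [0, 1, 4, 2, 3, 5]


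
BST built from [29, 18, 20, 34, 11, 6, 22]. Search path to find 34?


BST root = 29
Search for 34: compare at each node
Path: [29, 34]


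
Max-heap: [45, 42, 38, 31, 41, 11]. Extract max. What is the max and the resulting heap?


Max = 45
Replace root with last, heapify down
Resulting heap: [42, 41, 38, 31, 11]


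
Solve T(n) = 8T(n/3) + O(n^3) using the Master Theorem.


a=8, b=3, c=3. log_3(8)=1.893 < c=3. Case 3: O(n^c) = O(n^3)
Complexity: O(n^3)


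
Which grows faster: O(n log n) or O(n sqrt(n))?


linearithmic grows slower than n^1.5
O(n log n) is asymptotically smaller; O(n sqrt(n)) grows faster


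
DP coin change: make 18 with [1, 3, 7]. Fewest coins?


dp[0]=0; dp[i]=1+min(dp[i-c] for c in coins)
...dp[13]=3, dp[14]=2, dp[15]=3, dp[16]=4, dp[17]=3, dp[18]=4
Minimum coins for 18 = 4


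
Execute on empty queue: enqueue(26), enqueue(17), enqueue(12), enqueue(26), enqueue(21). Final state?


enqueue(26) -> [26]
enqueue(17) -> [26, 17]
enqueue(12) -> [26, 17, 12]
enqueue(26) -> [26, 17, 12, 26]
enqueue(21) -> [26, 17, 12, 26, 21]
Final queue (front to back): [26, 17, 12, 26, 21]


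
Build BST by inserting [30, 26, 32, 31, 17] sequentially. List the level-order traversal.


Root = 30; build tree by BST insertion.
Level-Order traversal: [30, 26, 32, 17, 31]


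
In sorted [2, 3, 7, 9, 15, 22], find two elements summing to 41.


Two pointers: lo=0, hi=5
No pair sums to 41


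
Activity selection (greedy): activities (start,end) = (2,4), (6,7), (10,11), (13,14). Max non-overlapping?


Greedy: pick earliest-ending, then skip overlaps.
Selected (4 activities): [(2, 4), (6, 7), (10, 11), (13, 14)]


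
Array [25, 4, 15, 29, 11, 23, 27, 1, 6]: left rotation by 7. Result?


Left rotate by 7: [1, 6, 25, 4, 15, 29, 11, 23, 27]


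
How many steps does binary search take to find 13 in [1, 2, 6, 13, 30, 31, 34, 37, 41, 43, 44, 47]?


Search for 13:
[0,11] mid=5 arr[5]=31
[0,4] mid=2 arr[2]=6
[3,4] mid=3 arr[3]=13
Total: 3 comparisons


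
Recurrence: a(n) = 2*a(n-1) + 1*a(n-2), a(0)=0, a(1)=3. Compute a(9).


Build bottom-up:
...a(7)=507, a(8)=1224, a(9)=2*1224+1*507=2955


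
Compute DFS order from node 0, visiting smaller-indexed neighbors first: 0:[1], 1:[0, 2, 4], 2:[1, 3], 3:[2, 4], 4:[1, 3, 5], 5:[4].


DFS stack-based: start with [0]
Visit order: [0, 1, 2, 3, 4, 5]


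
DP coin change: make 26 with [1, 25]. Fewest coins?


dp[0]=0; dp[i]=1+min(dp[i-c] for c in coins)
...dp[21]=21, dp[22]=22, dp[23]=23, dp[24]=24, dp[25]=1, dp[26]=2
Minimum coins for 26 = 2


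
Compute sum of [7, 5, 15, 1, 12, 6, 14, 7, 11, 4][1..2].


Prefix sums: [0, 7, 12, 27, 28, 40, 46, 60, 67, 78, 82]
Sum[1..2] = prefix[3] - prefix[1] = 27 - 7 = 20


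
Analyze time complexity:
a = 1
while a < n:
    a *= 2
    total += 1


Per nesting level: O(log n) = O(log n)
Complexity: O(log n)


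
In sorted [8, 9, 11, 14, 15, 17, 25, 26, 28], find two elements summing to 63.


Two pointers: lo=0, hi=8
No pair sums to 63


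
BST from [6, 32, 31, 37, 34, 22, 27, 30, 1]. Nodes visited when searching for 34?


BST root = 6
Search for 34: compare at each node
Path: [6, 32, 37, 34]


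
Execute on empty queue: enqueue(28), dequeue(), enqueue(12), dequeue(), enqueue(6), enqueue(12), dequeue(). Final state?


enqueue(28) -> [28]
dequeue() returns 28 -> []
enqueue(12) -> [12]
dequeue() returns 12 -> []
enqueue(6) -> [6]
enqueue(12) -> [6, 12]
dequeue() returns 6 -> [12]
Final queue (front to back): [12]


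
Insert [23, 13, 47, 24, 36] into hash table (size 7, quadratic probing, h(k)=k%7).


Insertions: 23->slot 2; 13->slot 6; 47->slot 5; 24->slot 3; 36->slot 1
Table: [None, 36, 23, 24, None, 47, 13]


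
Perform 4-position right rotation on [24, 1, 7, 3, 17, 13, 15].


Right rotate by 4: [3, 17, 13, 15, 24, 1, 7]


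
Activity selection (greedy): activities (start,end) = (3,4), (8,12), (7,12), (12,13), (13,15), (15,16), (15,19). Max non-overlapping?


Greedy: pick earliest-ending, then skip overlaps.
Selected (5 activities): [(3, 4), (8, 12), (12, 13), (13, 15), (15, 16)]


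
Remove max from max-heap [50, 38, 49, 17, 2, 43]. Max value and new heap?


Max = 50
Replace root with last, heapify down
Resulting heap: [49, 38, 43, 17, 2]


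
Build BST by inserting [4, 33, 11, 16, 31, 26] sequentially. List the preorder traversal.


Root = 4; build tree by BST insertion.
Preorder traversal: [4, 33, 11, 16, 31, 26]


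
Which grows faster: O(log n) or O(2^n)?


logarithmic grows slower than exponential
O(log n) is asymptotically smaller; O(2^n) grows faster


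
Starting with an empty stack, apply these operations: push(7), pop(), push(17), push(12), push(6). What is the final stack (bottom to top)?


push(7) -> [7]
pop() returns 7 -> []
push(17) -> [17]
push(12) -> [17, 12]
push(6) -> [17, 12, 6]
Final stack (bottom to top): [17, 12, 6]


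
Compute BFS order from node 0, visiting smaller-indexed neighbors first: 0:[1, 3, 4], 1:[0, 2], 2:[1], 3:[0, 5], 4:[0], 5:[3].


BFS queue: start with [0]
Visit order: [0, 1, 3, 4, 2, 5]


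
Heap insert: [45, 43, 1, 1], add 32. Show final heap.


Append 32: [45, 43, 1, 1, 32]
Bubble up: no swaps needed
Result: [45, 43, 1, 1, 32]


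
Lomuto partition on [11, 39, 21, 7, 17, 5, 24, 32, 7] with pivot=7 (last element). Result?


Elements <= 7 go left of pivot.
Result: [7, 5, 7, 11, 17, 39, 24, 32, 21], pivot at index 2


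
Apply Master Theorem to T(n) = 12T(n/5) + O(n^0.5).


a=12, b=5, c=0.5. log_5(12)=1.544 > c=0.5. Case 1: O(n^log_b(a)) = O(n^1.544)
Complexity: O(n^1.544)


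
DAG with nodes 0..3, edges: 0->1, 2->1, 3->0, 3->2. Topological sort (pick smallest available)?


Kahn's algorithm, process smallest node first
Order: [3, 0, 2, 1]


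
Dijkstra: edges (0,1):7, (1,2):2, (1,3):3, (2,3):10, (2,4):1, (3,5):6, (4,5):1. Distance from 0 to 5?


Dijkstra from 0:
Distances: {0: 0, 1: 7, 2: 9, 3: 10, 4: 10, 5: 11}
Shortest distance to 5 = 11, path = [0, 1, 2, 4, 5]


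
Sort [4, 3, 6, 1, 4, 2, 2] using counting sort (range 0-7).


Count array: [0, 1, 2, 1, 2, 0, 1, 0]
Reconstruct: [1, 2, 2, 3, 4, 4, 6]


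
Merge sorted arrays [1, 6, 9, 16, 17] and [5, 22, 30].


Compare heads, take smaller each step.
Merged: [1, 5, 6, 9, 16, 17, 22, 30]


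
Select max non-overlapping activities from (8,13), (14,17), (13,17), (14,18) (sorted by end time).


Greedy: pick earliest-ending, then skip overlaps.
Selected (2 activities): [(8, 13), (14, 17)]


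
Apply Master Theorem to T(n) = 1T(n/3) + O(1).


a=1, b=3, c=0. log_3(1)=0 = c=0. Case 2: O(n^c log n) = O(log n)
Complexity: O(log n)


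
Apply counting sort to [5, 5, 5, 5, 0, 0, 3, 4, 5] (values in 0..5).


Count array: [2, 0, 0, 1, 1, 5]
Reconstruct: [0, 0, 3, 4, 5, 5, 5, 5, 5]


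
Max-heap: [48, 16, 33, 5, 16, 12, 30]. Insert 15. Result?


Append 15: [48, 16, 33, 5, 16, 12, 30, 15]
Bubble up: swap idx 7(15) with idx 3(5)
Result: [48, 16, 33, 15, 16, 12, 30, 5]


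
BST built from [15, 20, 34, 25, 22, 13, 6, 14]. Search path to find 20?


BST root = 15
Search for 20: compare at each node
Path: [15, 20]


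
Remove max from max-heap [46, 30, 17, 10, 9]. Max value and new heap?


Max = 46
Replace root with last, heapify down
Resulting heap: [30, 10, 17, 9]


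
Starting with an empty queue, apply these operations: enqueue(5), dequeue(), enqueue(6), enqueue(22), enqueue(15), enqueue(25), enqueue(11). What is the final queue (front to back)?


enqueue(5) -> [5]
dequeue() returns 5 -> []
enqueue(6) -> [6]
enqueue(22) -> [6, 22]
enqueue(15) -> [6, 22, 15]
enqueue(25) -> [6, 22, 15, 25]
enqueue(11) -> [6, 22, 15, 25, 11]
Final queue (front to back): [6, 22, 15, 25, 11]


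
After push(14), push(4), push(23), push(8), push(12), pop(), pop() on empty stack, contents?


push(14) -> [14]
push(4) -> [14, 4]
push(23) -> [14, 4, 23]
push(8) -> [14, 4, 23, 8]
push(12) -> [14, 4, 23, 8, 12]
pop() returns 12 -> [14, 4, 23, 8]
pop() returns 8 -> [14, 4, 23]
Final stack (bottom to top): [14, 4, 23]


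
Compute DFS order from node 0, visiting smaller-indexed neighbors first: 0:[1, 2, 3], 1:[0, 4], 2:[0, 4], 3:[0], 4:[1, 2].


DFS stack-based: start with [0]
Visit order: [0, 1, 4, 2, 3]


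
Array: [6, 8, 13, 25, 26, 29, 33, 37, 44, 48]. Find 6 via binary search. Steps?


Search for 6:
[0,9] mid=4 arr[4]=26
[0,3] mid=1 arr[1]=8
[0,0] mid=0 arr[0]=6
Total: 3 comparisons


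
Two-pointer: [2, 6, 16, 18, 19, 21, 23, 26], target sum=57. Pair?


Two pointers: lo=0, hi=7
No pair sums to 57


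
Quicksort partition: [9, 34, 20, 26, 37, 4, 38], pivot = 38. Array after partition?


Elements <= 38 go left of pivot.
Result: [9, 34, 20, 26, 37, 4, 38], pivot at index 6


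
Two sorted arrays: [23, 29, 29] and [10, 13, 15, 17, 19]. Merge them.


Compare heads, take smaller each step.
Merged: [10, 13, 15, 17, 19, 23, 29, 29]


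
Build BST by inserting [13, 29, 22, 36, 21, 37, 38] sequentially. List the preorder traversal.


Root = 13; build tree by BST insertion.
Preorder traversal: [13, 29, 22, 21, 36, 37, 38]


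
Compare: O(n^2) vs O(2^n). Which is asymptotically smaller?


quadratic grows slower than exponential
O(n^2) is asymptotically smaller; O(2^n) grows faster


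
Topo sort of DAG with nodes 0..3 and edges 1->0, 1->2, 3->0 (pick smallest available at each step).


Kahn's algorithm, process smallest node first
Order: [1, 2, 3, 0]


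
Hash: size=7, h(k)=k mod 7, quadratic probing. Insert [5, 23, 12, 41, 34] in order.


Insertions: 5->slot 5; 23->slot 2; 12->slot 6; 41->slot 0; 34->slot 3
Table: [41, None, 23, 34, None, 5, 12]


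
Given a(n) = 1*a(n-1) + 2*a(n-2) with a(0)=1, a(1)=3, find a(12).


Build bottom-up:
...a(10)=1365, a(11)=2731, a(12)=1*2731+2*1365=5461


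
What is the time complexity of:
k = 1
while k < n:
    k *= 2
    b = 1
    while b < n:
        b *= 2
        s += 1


Per nesting level: O(log n) * O(log n) = O((log n)^2)
Complexity: O((log n)^2)


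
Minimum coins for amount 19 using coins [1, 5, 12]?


dp[0]=0; dp[i]=1+min(dp[i-c] for c in coins)
...dp[14]=3, dp[15]=3, dp[16]=4, dp[17]=2, dp[18]=3, dp[19]=4
Minimum coins for 19 = 4


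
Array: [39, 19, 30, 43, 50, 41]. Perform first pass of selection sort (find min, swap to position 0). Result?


After one pass: [19, 39, 30, 43, 50, 41]


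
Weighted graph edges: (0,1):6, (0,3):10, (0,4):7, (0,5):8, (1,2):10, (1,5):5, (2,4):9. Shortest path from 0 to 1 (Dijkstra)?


Dijkstra from 0:
Distances: {0: 0, 1: 6, 2: 16, 3: 10, 4: 7, 5: 8}
Shortest distance to 1 = 6, path = [0, 1]


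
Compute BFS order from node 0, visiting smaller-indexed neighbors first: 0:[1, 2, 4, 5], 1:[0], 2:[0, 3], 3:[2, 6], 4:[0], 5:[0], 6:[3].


BFS queue: start with [0]
Visit order: [0, 1, 2, 4, 5, 3, 6]


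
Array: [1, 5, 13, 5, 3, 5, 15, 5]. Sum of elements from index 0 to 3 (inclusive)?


Prefix sums: [0, 1, 6, 19, 24, 27, 32, 47, 52]
Sum[0..3] = prefix[4] - prefix[0] = 24 - 0 = 24


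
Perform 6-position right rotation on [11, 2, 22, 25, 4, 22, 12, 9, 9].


Right rotate by 6: [25, 4, 22, 12, 9, 9, 11, 2, 22]


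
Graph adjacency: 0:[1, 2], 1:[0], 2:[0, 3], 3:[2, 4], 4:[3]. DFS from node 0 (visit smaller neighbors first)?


DFS stack-based: start with [0]
Visit order: [0, 1, 2, 3, 4]


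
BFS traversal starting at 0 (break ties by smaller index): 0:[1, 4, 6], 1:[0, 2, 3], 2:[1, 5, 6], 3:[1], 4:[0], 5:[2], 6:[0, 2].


BFS queue: start with [0]
Visit order: [0, 1, 4, 6, 2, 3, 5]


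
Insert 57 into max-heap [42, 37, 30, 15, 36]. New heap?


Append 57: [42, 37, 30, 15, 36, 57]
Bubble up: swap idx 5(57) with idx 2(30); swap idx 2(57) with idx 0(42)
Result: [57, 37, 42, 15, 36, 30]


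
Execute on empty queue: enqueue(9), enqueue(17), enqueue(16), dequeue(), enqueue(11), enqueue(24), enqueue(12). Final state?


enqueue(9) -> [9]
enqueue(17) -> [9, 17]
enqueue(16) -> [9, 17, 16]
dequeue() returns 9 -> [17, 16]
enqueue(11) -> [17, 16, 11]
enqueue(24) -> [17, 16, 11, 24]
enqueue(12) -> [17, 16, 11, 24, 12]
Final queue (front to back): [17, 16, 11, 24, 12]


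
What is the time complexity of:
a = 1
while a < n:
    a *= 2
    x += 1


Per nesting level: O(log n) = O(log n)
Complexity: O(log n)


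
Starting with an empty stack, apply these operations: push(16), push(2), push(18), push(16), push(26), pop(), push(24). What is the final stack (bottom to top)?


push(16) -> [16]
push(2) -> [16, 2]
push(18) -> [16, 2, 18]
push(16) -> [16, 2, 18, 16]
push(26) -> [16, 2, 18, 16, 26]
pop() returns 26 -> [16, 2, 18, 16]
push(24) -> [16, 2, 18, 16, 24]
Final stack (bottom to top): [16, 2, 18, 16, 24]


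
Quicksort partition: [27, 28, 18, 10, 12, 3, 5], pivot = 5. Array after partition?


Elements <= 5 go left of pivot.
Result: [3, 5, 18, 10, 12, 27, 28], pivot at index 1


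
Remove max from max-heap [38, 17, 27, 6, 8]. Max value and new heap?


Max = 38
Replace root with last, heapify down
Resulting heap: [27, 17, 8, 6]


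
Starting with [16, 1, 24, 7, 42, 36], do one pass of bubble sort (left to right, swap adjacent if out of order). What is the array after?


After one pass: [1, 16, 7, 24, 36, 42]


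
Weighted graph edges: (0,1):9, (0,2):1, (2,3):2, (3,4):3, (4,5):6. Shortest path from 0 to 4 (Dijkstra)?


Dijkstra from 0:
Distances: {0: 0, 1: 9, 2: 1, 3: 3, 4: 6, 5: 12}
Shortest distance to 4 = 6, path = [0, 2, 3, 4]


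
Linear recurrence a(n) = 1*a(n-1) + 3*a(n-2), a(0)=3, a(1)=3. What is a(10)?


Build bottom-up:
...a(8)=1524, a(9)=3477, a(10)=1*3477+3*1524=8049


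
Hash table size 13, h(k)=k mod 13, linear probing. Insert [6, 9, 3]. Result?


Insertions: 6->slot 6; 9->slot 9; 3->slot 3
Table: [None, None, None, 3, None, None, 6, None, None, 9, None, None, None]


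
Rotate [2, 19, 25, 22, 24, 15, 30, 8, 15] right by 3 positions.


Right rotate by 3: [30, 8, 15, 2, 19, 25, 22, 24, 15]


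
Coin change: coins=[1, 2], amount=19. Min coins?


dp[0]=0; dp[i]=1+min(dp[i-c] for c in coins)
...dp[14]=7, dp[15]=8, dp[16]=8, dp[17]=9, dp[18]=9, dp[19]=10
Minimum coins for 19 = 10


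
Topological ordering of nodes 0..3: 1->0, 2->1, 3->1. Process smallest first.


Kahn's algorithm, process smallest node first
Order: [2, 3, 1, 0]


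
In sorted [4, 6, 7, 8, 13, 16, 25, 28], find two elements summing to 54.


Two pointers: lo=0, hi=7
No pair sums to 54


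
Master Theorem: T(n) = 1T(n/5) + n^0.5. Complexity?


a=1, b=5, c=0.5. log_5(1)=0 < c=0.5. Case 3: O(n^c) = O(sqrt(n))
Complexity: O(sqrt(n))


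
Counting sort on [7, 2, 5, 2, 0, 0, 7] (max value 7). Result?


Count array: [2, 0, 2, 0, 0, 1, 0, 2]
Reconstruct: [0, 0, 2, 2, 5, 7, 7]


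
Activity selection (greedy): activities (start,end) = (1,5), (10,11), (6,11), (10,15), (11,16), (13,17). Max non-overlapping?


Greedy: pick earliest-ending, then skip overlaps.
Selected (3 activities): [(1, 5), (10, 11), (11, 16)]


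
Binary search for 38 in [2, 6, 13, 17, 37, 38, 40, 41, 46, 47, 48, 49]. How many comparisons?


Search for 38:
[0,11] mid=5 arr[5]=38
Total: 1 comparisons


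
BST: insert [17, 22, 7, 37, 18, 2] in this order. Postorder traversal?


Root = 17; build tree by BST insertion.
Postorder traversal: [2, 7, 18, 37, 22, 17]


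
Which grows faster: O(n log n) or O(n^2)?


linearithmic grows slower than quadratic
O(n log n) is asymptotically smaller; O(n^2) grows faster


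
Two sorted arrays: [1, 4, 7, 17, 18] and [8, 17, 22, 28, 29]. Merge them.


Compare heads, take smaller each step.
Merged: [1, 4, 7, 8, 17, 17, 18, 22, 28, 29]


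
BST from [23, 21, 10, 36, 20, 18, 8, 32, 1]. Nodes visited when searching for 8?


BST root = 23
Search for 8: compare at each node
Path: [23, 21, 10, 8]


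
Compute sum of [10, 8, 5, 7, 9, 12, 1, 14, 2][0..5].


Prefix sums: [0, 10, 18, 23, 30, 39, 51, 52, 66, 68]
Sum[0..5] = prefix[6] - prefix[0] = 51 - 0 = 51


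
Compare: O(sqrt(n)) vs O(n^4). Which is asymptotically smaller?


sublinear grows slower than quartic
O(sqrt(n)) is asymptotically smaller; O(n^4) grows faster


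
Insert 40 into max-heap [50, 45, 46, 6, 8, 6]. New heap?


Append 40: [50, 45, 46, 6, 8, 6, 40]
Bubble up: no swaps needed
Result: [50, 45, 46, 6, 8, 6, 40]


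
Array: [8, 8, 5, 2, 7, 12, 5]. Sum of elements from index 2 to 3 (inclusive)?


Prefix sums: [0, 8, 16, 21, 23, 30, 42, 47]
Sum[2..3] = prefix[4] - prefix[2] = 23 - 16 = 7


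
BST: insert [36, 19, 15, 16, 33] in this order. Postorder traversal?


Root = 36; build tree by BST insertion.
Postorder traversal: [16, 15, 33, 19, 36]


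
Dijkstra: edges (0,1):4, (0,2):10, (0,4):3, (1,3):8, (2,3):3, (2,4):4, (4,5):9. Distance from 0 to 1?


Dijkstra from 0:
Distances: {0: 0, 1: 4, 2: 7, 3: 10, 4: 3, 5: 12}
Shortest distance to 1 = 4, path = [0, 1]


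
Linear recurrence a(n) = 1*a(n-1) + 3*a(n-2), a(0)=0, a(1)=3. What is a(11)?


Build bottom-up:
...a(9)=1524, a(10)=3477, a(11)=1*3477+3*1524=8049


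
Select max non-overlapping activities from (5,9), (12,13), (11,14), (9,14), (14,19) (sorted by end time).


Greedy: pick earliest-ending, then skip overlaps.
Selected (3 activities): [(5, 9), (12, 13), (14, 19)]


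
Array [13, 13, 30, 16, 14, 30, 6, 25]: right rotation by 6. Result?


Right rotate by 6: [30, 16, 14, 30, 6, 25, 13, 13]


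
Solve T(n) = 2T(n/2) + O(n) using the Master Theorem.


a=2, b=2, c=1. log_2(2)=1 = c=1. Case 2: O(n^c log n) = O(n log n)
Complexity: O(n log n)


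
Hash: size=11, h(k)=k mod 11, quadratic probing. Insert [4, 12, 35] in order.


Insertions: 4->slot 4; 12->slot 1; 35->slot 2
Table: [None, 12, 35, None, 4, None, None, None, None, None, None]


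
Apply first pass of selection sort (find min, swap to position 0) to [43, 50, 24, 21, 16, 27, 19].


After one pass: [16, 50, 24, 21, 43, 27, 19]


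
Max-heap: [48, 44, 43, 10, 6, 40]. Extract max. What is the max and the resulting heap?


Max = 48
Replace root with last, heapify down
Resulting heap: [44, 40, 43, 10, 6]


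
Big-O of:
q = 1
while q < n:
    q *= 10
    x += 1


Per nesting level: O(log n) = O(log n)
Complexity: O(log n)


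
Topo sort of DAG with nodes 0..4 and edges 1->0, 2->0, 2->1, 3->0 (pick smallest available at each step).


Kahn's algorithm, process smallest node first
Order: [2, 1, 3, 0, 4]


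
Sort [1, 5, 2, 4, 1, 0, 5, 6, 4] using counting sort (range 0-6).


Count array: [1, 2, 1, 0, 2, 2, 1]
Reconstruct: [0, 1, 1, 2, 4, 4, 5, 5, 6]
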